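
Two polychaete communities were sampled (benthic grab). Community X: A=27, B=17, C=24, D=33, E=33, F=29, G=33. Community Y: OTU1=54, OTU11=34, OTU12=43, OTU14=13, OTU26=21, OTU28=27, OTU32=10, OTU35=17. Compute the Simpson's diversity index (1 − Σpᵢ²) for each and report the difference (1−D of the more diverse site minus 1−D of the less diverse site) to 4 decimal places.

Community X: N=196, proportions 0.137755, 0.086735, 0.122449, 0.168367, 0.168367, 0.147959, 0.168367, giving 1−D = 0.851572 (working shown to 6 dp, full precision carried).
Community Y: N=219, proportions 0.246575, 0.155251, 0.196347, 0.059361, 0.09589, 0.123288, 0.045662, 0.077626, giving 1−D = 0.840516.
Difference = |0.851572 − 0.840516| = 0.011056, i.e. 0.0111 to 4 decimal places.

0.0111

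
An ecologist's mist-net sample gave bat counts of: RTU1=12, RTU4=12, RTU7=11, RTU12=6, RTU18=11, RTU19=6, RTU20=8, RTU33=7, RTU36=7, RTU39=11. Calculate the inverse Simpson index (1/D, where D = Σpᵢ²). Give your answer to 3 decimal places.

9.357

Total N = 12+12+11+6+11+6+8+7+7+11 = 91, so the proportions are 0.1318681, 0.1318681, 0.1208791, 0.0659341, 0.1208791, 0.0659341, 0.0879121, 0.0769231, 0.0769231, 0.1208791 (working shown to 7 dp, full precision carried).
D = 0.1318681² + 0.1318681² + 0.1208791² + 0.0659341² + 0.1208791² + 0.0659341² + 0.0879121² + 0.0769231² + 0.0769231² + 0.1208791² = 0.0173892 + 0.0173892 + 0.0146118 + 0.0043473 + 0.0146118 + 0.0043473 + 0.0077285 + 0.0059172 + 0.0059172 + 0.0146118 = 0.1068712.
So 1/D = 9.35706, i.e. 9.357 to 3 decimal places.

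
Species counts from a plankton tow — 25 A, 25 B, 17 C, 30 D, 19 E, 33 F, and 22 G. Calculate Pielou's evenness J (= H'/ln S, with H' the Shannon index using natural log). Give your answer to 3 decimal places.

0.988

Total N = 25+25+17+30+19+33+22 = 171, so the proportions are 0.1462, 0.1462, 0.09942, 0.17544, 0.11111, 0.19298, 0.12865 (working shown to 5 dp, full precision carried).
H' = −Σ pᵢ ln pᵢ = −((-0.28111) + (-0.28111) + (-0.22950) + (-0.30534) + (-0.24414) + (-0.31749) + (-0.26382)) = 1.92250.
With S = 7 species, ln S = 1.94591, so J = 1.92250/1.94591 = 0.98797, i.e. 0.988 to 3 decimal places.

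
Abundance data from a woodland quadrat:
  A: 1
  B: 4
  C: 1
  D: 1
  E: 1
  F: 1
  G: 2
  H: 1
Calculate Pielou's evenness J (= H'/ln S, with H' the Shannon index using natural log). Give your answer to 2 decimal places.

Total N = 1+4+1+1+1+1+2+1 = 12, so the proportions are 0.0833, 0.3333, 0.0833, 0.0833, 0.0833, 0.0833, 0.1667, 0.0833 (working shown to 4 dp, full precision carried).
H' = −Σ pᵢ ln pᵢ = −((-0.2071) + (-0.3662) + (-0.2071) + (-0.2071) + (-0.2071) + (-0.2071) + (-0.2986) + (-0.2071)) = 1.9073.
With S = 8 species, ln S = 2.0794, so J = 1.9073/2.0794 = 0.9172, i.e. 0.92 to 2 decimal places.

0.92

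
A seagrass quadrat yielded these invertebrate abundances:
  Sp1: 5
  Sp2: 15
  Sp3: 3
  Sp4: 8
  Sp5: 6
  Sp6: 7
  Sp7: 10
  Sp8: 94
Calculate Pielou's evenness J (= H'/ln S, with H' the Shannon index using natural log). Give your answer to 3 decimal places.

Total N = 5+15+3+8+6+7+10+94 = 148, so the proportions are 0.03378, 0.10135, 0.02027, 0.05405, 0.04054, 0.0473, 0.06757, 0.63514 (working shown to 5 dp, full precision carried).
H' = −Σ pᵢ ln pᵢ = −((-0.11445) + (-0.23201) + (-0.07903) + (-0.15772) + (-0.12995) + (-0.14432) + (-0.18207) + (-0.28830)) = 1.32784.
With S = 8 species, ln S = 2.07944, so J = 1.32784/2.07944 = 0.63856, i.e. 0.639 to 3 decimal places.

0.639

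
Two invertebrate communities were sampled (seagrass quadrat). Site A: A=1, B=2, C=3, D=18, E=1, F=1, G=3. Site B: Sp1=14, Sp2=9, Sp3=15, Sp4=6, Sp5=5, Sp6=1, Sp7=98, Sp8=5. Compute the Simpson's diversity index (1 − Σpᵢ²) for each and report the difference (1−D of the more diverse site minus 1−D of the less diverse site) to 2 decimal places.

Site A: N=29, proportions 0.0345, 0.069, 0.1034, 0.6207, 0.0345, 0.0345, 0.1034, giving 1−D = 0.5850 (working shown to 4 dp, full precision carried).
Site B: N=153, proportions 0.0915, 0.0588, 0.098, 0.0392, 0.0327, 0.0065, 0.6405, 0.0327, giving 1−D = 0.5646.
Difference = |0.5850 − 0.5646| = 0.0204, i.e. 0.02 to 2 decimal places.

0.02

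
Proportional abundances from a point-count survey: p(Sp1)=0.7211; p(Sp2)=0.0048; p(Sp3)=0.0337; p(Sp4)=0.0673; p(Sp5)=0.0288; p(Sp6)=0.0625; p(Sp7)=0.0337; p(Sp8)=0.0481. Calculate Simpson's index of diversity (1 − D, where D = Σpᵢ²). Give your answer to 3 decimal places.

D = 0.7211² + 0.0048² + 0.0337² + 0.0673² + 0.0288² + 0.0625² + 0.0337² + 0.0481² = 0.51999 + 0.00002 + 0.00114 + 0.00453 + 0.00083 + 0.00391 + 0.00114 + 0.00231 = 0.53386 (working shown to 5 dp, full precision carried).
So 1 − D = 0.46614, i.e. 0.466 to 3 decimal places.

0.466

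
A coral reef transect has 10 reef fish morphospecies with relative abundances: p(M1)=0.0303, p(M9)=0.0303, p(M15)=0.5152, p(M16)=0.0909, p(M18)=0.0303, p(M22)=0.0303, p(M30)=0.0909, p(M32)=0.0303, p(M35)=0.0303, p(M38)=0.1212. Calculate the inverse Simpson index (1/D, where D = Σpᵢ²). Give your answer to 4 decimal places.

3.3096

D = 0.0303² + 0.0303² + 0.5152² + 0.0909² + 0.0303² + 0.0303² + 0.0909² + 0.0303² + 0.0303² + 0.1212² = 0.00091809 + 0.00091809 + 0.26543104 + 0.00826281 + 0.00091809 + 0.00091809 + 0.00826281 + 0.00091809 + 0.00091809 + 0.01468944 = 0.30215464 (working shown to 8 dp, full precision carried).
So 1/D = 3.309564, i.e. 3.3096 to 4 decimal places.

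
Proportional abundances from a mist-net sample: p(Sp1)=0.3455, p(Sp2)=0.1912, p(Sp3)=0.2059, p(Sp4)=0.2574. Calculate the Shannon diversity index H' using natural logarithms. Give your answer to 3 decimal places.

Each pᵢ ln pᵢ term (working shown to 5 dp, full precision carried): 0.3455×(-1.06276)=-0.36718, 0.1912×(-1.65444)=-0.31633, 0.2059×(-1.58036)=-0.32540, 0.2574×(-1.35712)=-0.34932.
Sum = -1.35823, so H' = 1.358.

1.358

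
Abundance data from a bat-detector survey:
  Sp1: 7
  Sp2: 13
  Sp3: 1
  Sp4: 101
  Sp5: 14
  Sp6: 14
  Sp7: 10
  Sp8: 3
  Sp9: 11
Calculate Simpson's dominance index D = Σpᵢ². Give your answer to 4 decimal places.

0.3647

Total N = 7+13+1+101+14+14+10+3+11 = 174, so the proportions are 0.04023, 0.074713, 0.005747, 0.58046, 0.08046, 0.08046, 0.057471, 0.017241, 0.063218 (working shown to 6 dp, full precision carried).
D = 0.04023² + 0.074713² + 0.005747² + 0.58046² + 0.08046² + 0.08046² + 0.057471² + 0.017241² + 0.063218² = 0.001618 + 0.005582 + 0.000033 + 0.336934 + 0.006474 + 0.006474 + 0.003303 + 0.000297 + 0.003997 = 0.364711.
To 4 decimal places, D = 0.3647.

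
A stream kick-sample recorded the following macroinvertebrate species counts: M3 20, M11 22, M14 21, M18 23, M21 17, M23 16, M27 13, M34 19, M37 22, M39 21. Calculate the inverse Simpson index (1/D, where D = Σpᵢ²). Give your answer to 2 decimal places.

Total N = 20+22+21+23+17+16+13+19+22+21 = 194, so the proportions are 0.103093, 0.113402, 0.108247, 0.118557, 0.087629, 0.082474, 0.06701, 0.097938, 0.113402, 0.108247 (working shown to 6 dp, full precision carried).
D = 0.103093² + 0.113402² + 0.108247² + 0.118557² + 0.087629² + 0.082474² + 0.06701² + 0.097938² + 0.113402² + 0.108247² = 0.010628 + 0.012860 + 0.011718 + 0.014056 + 0.007679 + 0.006802 + 0.004490 + 0.009592 + 0.012860 + 0.011718 = 0.102402.
So 1/D = 9.7654, i.e. 9.77 to 2 decimal places.

9.77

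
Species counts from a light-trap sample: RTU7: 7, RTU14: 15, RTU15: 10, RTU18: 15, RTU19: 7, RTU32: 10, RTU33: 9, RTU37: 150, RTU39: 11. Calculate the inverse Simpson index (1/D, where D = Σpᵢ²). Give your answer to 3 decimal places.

2.335

Total N = 7+15+10+15+7+10+9+150+11 = 234, so the proportions are 0.029915, 0.064103, 0.042735, 0.064103, 0.029915, 0.042735, 0.038462, 0.641026, 0.047009 (working shown to 6 dp, full precision carried).
D = 0.029915² + 0.064103² + 0.042735² + 0.064103² + 0.029915² + 0.042735² + 0.038462² + 0.641026² + 0.047009² = 0.000895 + 0.004109 + 0.001826 + 0.004109 + 0.000895 + 0.001826 + 0.001479 + 0.410914 + 0.002210 = 0.428264.
So 1/D = 2.33501, i.e. 2.335 to 3 decimal places.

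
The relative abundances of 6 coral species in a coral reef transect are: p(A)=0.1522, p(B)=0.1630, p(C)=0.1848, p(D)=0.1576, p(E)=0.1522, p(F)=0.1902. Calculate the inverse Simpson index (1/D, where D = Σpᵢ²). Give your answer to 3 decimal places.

5.950

D = 0.1522² + 0.163² + 0.1848² + 0.1576² + 0.1522² + 0.1902² = 0.0231648 + 0.0265690 + 0.0341510 + 0.0248378 + 0.0231648 + 0.0361760 = 0.1680635 (working shown to 7 dp, full precision carried).
So 1/D = 5.95013, i.e. 5.950 to 3 decimal places.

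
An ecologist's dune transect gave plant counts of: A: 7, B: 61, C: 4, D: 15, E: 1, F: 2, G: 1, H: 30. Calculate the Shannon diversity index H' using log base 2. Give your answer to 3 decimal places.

1.983

Total N = 7+61+4+15+1+2+1+30 = 121, so the proportions are 0.05785, 0.50413, 0.03306, 0.12397, 0.00826, 0.01653, 0.00826, 0.24793 (working shown to 5 dp, full precision carried).
Each pᵢ log₂ pᵢ term: 0.05785×(-4.11151)=-0.23786, 0.50413×(-0.98813)=-0.49815, 0.03306×(-4.91886)=-0.16261, 0.12397×(-3.01197)=-0.37339, 0.00826×(-6.91886)=-0.05718, 0.01653×(-5.91886)=-0.09783, 0.00826×(-6.91886)=-0.05718, 0.24793×(-2.01197)=-0.49884.
Sum = -1.98302, so H' = 1.983.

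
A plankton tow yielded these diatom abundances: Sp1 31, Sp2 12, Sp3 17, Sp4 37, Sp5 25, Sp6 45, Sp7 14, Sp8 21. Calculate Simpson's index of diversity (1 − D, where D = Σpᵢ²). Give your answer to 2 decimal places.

Total N = 31+12+17+37+25+45+14+21 = 202, so the proportions are 0.1535, 0.0594, 0.0842, 0.1832, 0.1238, 0.2228, 0.0693, 0.104 (working shown to 4 dp, full precision carried).
D = 0.1535² + 0.0594² + 0.0842² + 0.1832² + 0.1238² + 0.2228² + 0.0693² + 0.104² = 0.0236 + 0.0035 + 0.0071 + 0.0336 + 0.0153 + 0.0496 + 0.0048 + 0.0108 = 0.1483.
So 1 − D = 0.8517, i.e. 0.85 to 2 decimal places.

0.85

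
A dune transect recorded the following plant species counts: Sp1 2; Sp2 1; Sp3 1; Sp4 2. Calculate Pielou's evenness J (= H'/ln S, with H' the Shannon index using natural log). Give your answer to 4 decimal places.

0.9591

Total N = 2+1+1+2 = 6, so the proportions are 0.333333, 0.166667, 0.166667, 0.333333 (working shown to 6 dp, full precision carried).
H' = −Σ pᵢ ln pᵢ = −((-0.366204) + (-0.298627) + (-0.298627) + (-0.366204)) = 1.329661.
With S = 4 species, ln S = 1.386294, so J = 1.329661/1.386294 = 0.959148, i.e. 0.9591 to 4 decimal places.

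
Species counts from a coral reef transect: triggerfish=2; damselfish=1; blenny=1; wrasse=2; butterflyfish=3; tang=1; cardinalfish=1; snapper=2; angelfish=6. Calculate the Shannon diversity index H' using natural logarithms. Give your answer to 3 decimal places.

1.986

Total N = 2+1+1+2+3+1+1+2+6 = 19, so the proportions are 0.10526, 0.05263, 0.05263, 0.10526, 0.15789, 0.05263, 0.05263, 0.10526, 0.31579 (working shown to 5 dp, full precision carried).
Each pᵢ ln pᵢ term: 0.10526×(-2.25129)=-0.23698, 0.05263×(-2.94444)=-0.15497, 0.05263×(-2.94444)=-0.15497, 0.10526×(-2.25129)=-0.23698, 0.15789×(-1.84583)=-0.29145, 0.05263×(-2.94444)=-0.15497, 0.05263×(-2.94444)=-0.15497, 0.10526×(-2.25129)=-0.23698, 0.31579×(-1.15268)=-0.36400.
Sum = -1.98627, so H' = 1.986.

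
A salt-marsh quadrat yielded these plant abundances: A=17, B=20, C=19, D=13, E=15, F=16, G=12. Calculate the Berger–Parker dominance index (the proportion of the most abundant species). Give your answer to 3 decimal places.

0.179

Total N = 17+20+19+13+15+16+12 = 112, so the proportions are 0.15179, 0.17857, 0.16964, 0.11607, 0.13393, 0.14286, 0.10714 (working shown to 5 dp, full precision carried).
The largest proportion is 0.17857, i.e. d = 0.179 to 3 decimal places.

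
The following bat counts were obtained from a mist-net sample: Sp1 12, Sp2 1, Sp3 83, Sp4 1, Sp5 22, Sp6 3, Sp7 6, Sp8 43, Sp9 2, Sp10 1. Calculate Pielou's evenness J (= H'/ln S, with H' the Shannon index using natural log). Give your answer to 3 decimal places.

0.639

Total N = 12+1+83+1+22+3+6+43+2+1 = 174, so the proportions are 0.06897, 0.00575, 0.47701, 0.00575, 0.12644, 0.01724, 0.03448, 0.24713, 0.01149, 0.00575 (working shown to 5 dp, full precision carried).
H' = −Σ pᵢ ln pᵢ = −((-0.18442) + (-0.02965) + (-0.35309) + (-0.02965) + (-0.26147) + (-0.07001) + (-0.11611) + (-0.34545) + (-0.05133) + (-0.02965)) = 1.47084.
With S = 10 species, ln S = 2.30259, so J = 1.47084/2.30259 = 0.63878, i.e. 0.639 to 3 decimal places.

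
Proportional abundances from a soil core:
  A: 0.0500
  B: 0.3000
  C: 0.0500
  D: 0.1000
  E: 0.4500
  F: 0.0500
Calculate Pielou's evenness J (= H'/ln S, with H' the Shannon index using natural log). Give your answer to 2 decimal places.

0.78

H' = −Σ pᵢ ln pᵢ = −((-0.1498) + (-0.3612) + (-0.1498) + (-0.2303) + (-0.3593) + (-0.1498)) = 1.4001 (working shown to 4 dp, full precision carried).
With S = 6 species, ln S = 1.7918, so J = 1.4001/1.7918 = 0.7814, i.e. 0.78 to 2 decimal places.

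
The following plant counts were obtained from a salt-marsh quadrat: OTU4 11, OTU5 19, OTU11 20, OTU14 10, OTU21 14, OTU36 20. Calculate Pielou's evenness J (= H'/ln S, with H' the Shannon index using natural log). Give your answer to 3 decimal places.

0.979

Total N = 11+19+20+10+14+20 = 94, so the proportions are 0.11702, 0.20213, 0.21277, 0.10638, 0.14894, 0.21277 (working shown to 5 dp, full precision carried).
H' = −Σ pᵢ ln pᵢ = −((-0.25106) + (-0.32317) + (-0.32927) + (-0.23837) + (-0.28361) + (-0.32927)) = 1.75475.
With S = 6 species, ln S = 1.79176, so J = 1.75475/1.79176 = 0.97935, i.e. 0.979 to 3 decimal places.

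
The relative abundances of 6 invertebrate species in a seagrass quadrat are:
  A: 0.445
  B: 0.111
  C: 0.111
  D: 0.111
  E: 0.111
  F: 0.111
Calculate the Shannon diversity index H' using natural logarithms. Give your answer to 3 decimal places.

1.580

Each pᵢ ln pᵢ term (working shown to 5 dp, full precision carried): 0.445×(-0.80968)=-0.36031, 0.111×(-2.19823)=-0.24400, 0.111×(-2.19823)=-0.24400, 0.111×(-2.19823)=-0.24400, 0.111×(-2.19823)=-0.24400, 0.111×(-2.19823)=-0.24400.
Sum = -1.58032, so H' = 1.580.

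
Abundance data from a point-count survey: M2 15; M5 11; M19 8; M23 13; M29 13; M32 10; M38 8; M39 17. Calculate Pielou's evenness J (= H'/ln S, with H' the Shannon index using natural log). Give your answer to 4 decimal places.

Total N = 15+11+8+13+13+10+8+17 = 95, so the proportions are 0.157895, 0.115789, 0.084211, 0.136842, 0.136842, 0.105263, 0.084211, 0.178947 (working shown to 6 dp, full precision carried).
H' = −Σ pᵢ ln pᵢ = −((-0.291446) + (-0.249640) + (-0.208374) + (-0.272169) + (-0.272169) + (-0.236978) + (-0.208374) + (-0.307908)) = 2.047058.
With S = 8 species, ln S = 2.079442, so J = 2.047058/2.079442 = 0.984427, i.e. 0.9844 to 4 decimal places.

0.9844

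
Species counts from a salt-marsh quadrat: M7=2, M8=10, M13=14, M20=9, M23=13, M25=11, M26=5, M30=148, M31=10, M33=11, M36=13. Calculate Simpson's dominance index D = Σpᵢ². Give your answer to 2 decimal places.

Total N = 2+10+14+9+13+11+5+148+10+11+13 = 246, so the proportions are 0.0081, 0.0407, 0.0569, 0.0366, 0.0528, 0.0447, 0.0203, 0.6016, 0.0407, 0.0447, 0.0528 (working shown to 4 dp, full precision carried).
D = 0.0081² + 0.0407² + 0.0569² + 0.0366² + 0.0528² + 0.0447² + 0.0203² + 0.6016² + 0.0407² + 0.0447² + 0.0528² = 0.0001 + 0.0017 + 0.0032 + 0.0013 + 0.0028 + 0.0020 + 0.0004 + 0.3620 + 0.0017 + 0.0020 + 0.0028 = 0.3799.
To 2 decimal places, D = 0.38.

0.38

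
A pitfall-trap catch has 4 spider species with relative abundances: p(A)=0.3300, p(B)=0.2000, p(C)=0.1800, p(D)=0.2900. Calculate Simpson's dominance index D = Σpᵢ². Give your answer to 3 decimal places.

0.265

D = 0.33² + 0.2² + 0.18² + 0.29² = 0.10890 + 0.04000 + 0.03240 + 0.08410 = 0.26540 (working shown to 5 dp, full precision carried).
To 3 decimal places, D = 0.265.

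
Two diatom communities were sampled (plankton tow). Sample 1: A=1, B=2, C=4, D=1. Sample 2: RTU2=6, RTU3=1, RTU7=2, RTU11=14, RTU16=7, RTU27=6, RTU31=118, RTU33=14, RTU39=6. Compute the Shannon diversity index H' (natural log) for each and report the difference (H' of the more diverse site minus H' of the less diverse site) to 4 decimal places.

0.0145

Sample 1: N=8, proportions 0.125, 0.25, 0.5, 0.125, giving H' = 1.2130076 (working shown to 7 dp, full precision carried).
Sample 2: N=174, proportions 0.0344828, 0.0057471, 0.0114943, 0.0804598, 0.0402299, 0.0344828, 0.6781609, 0.0804598, 0.0344828, giving H' = 1.2274822.
Difference = |1.2130076 − 1.2274822| = 0.0144746, i.e. 0.0145 to 4 decimal places.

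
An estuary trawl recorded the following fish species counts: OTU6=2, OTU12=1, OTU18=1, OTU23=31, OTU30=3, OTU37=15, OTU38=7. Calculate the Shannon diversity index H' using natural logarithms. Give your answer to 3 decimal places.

Total N = 2+1+1+31+3+15+7 = 60, so the proportions are 0.03333, 0.01667, 0.01667, 0.51667, 0.05, 0.25, 0.11667 (working shown to 5 dp, full precision carried).
Each pᵢ ln pᵢ term: 0.03333×(-3.40120)=-0.11337, 0.01667×(-4.09434)=-0.06824, 0.01667×(-4.09434)=-0.06824, 0.51667×(-0.66036)=-0.34118, 0.05×(-2.99573)=-0.14979, 0.25×(-1.38629)=-0.34657, 0.11667×(-2.14843)=-0.25065.
Sum = -1.33805, so H' = 1.338.

1.338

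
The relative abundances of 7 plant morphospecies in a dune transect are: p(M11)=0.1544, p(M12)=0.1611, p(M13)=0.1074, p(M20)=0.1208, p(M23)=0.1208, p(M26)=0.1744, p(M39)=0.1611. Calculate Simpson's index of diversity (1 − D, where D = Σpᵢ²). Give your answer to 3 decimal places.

D = 0.1544² + 0.1611² + 0.1074² + 0.1208² + 0.1208² + 0.1744² + 0.1611² = 0.02384 + 0.02595 + 0.01153 + 0.01459 + 0.01459 + 0.03042 + 0.02595 = 0.14688 (working shown to 5 dp, full precision carried).
So 1 − D = 0.85312, i.e. 0.853 to 3 decimal places.

0.853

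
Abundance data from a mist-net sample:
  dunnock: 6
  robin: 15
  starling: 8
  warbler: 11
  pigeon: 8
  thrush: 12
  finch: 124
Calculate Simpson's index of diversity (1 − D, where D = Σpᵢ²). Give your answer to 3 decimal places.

0.527

Total N = 6+15+8+11+8+12+124 = 184, so the proportions are 0.03261, 0.08152, 0.04348, 0.05978, 0.04348, 0.06522, 0.67391 (working shown to 5 dp, full precision carried).
D = 0.03261² + 0.08152² + 0.04348² + 0.05978² + 0.04348² + 0.06522² + 0.67391² = 0.00106 + 0.00665 + 0.00189 + 0.00357 + 0.00189 + 0.00425 + 0.45416 = 0.47348.
So 1 − D = 0.52652, i.e. 0.527 to 3 decimal places.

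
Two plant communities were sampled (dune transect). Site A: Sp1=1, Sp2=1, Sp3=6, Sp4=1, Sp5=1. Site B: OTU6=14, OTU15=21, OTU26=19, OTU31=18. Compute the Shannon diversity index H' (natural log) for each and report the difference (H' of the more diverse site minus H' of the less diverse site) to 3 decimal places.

Site A: N=10, proportions 0.1, 0.1, 0.6, 0.1, 0.1, giving H' = 1.22753 (working shown to 5 dp, full precision carried).
Site B: N=72, proportions 0.19444, 0.29167, 0.26389, 0.25, giving H' = 1.37593.
Difference = |1.22753 − 1.37593| = 0.14840, i.e. 0.148 to 3 decimal places.

0.148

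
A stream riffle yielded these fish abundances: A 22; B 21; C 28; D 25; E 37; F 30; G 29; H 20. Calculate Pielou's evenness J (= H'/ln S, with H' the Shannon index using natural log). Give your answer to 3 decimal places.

Total N = 22+21+28+25+37+30+29+20 = 212, so the proportions are 0.10377, 0.09906, 0.13208, 0.11792, 0.17453, 0.14151, 0.13679, 0.09434 (working shown to 5 dp, full precision carried).
H' = −Σ pᵢ ln pᵢ = −((-0.23510) + (-0.22903) + (-0.26737) + (-0.25209) + (-0.30467) + (-0.27671) + (-0.27212) + (-0.22272)) = 2.05980.
With S = 8 species, ln S = 2.07944, so J = 2.05980/2.07944 = 0.99056, i.e. 0.991 to 3 decimal places.

0.991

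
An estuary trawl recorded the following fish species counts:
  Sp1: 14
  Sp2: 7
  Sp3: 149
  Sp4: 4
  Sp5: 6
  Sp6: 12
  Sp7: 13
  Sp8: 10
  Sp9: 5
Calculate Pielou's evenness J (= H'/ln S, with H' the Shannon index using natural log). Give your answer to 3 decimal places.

Total N = 14+7+149+4+6+12+13+10+5 = 220, so the proportions are 0.06364, 0.03182, 0.67727, 0.01818, 0.02727, 0.05455, 0.05909, 0.04545, 0.02273 (working shown to 5 dp, full precision carried).
H' = −Σ pᵢ ln pᵢ = −((-0.17529) + (-0.10970) + (-0.26392) + (-0.07286) + (-0.09823) + (-0.15866) + (-0.16715) + (-0.14050) + (-0.08600)) = 1.27232.
With S = 9 species, ln S = 2.19722, so J = 1.27232/2.19722 = 0.57906, i.e. 0.579 to 3 decimal places.

0.579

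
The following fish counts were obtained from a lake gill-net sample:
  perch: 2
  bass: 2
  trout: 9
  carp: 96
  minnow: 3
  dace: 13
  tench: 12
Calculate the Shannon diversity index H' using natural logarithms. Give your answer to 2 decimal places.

Total N = 2+2+9+96+3+13+12 = 137, so the proportions are 0.0146, 0.0146, 0.0657, 0.7007, 0.0219, 0.0949, 0.0876 (working shown to 4 dp, full precision carried).
Each pᵢ ln pᵢ term: 0.0146×(-4.2268)=-0.0617, 0.0146×(-4.2268)=-0.0617, 0.0657×(-2.7228)=-0.1789, 0.7007×(-0.3556)=-0.2492, 0.0219×(-3.8214)=-0.0837, 0.0949×(-2.3550)=-0.2235, 0.0876×(-2.4351)=-0.2133.
Sum = -1.0719, so H' = 1.07.

1.07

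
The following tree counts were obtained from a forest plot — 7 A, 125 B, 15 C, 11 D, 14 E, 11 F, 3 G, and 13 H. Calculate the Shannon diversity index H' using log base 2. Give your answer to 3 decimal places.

Total N = 7+125+15+11+14+11+3+13 = 199, so the proportions are 0.03518, 0.62814, 0.07538, 0.05528, 0.07035, 0.05528, 0.01508, 0.06533 (working shown to 5 dp, full precision carried).
Each pᵢ log₂ pᵢ term: 0.03518×(-4.82927)=-0.16987, 0.62814×(-0.67084)=-0.42138, 0.07538×(-3.72973)=-0.28114, 0.05528×(-4.17719)=-0.23090, 0.07035×(-3.82927)=-0.26940, 0.05528×(-4.17719)=-0.23090, 0.01508×(-6.05166)=-0.09123, 0.06533×(-3.93618)=-0.25714.
Sum = -1.95196, so H' = 1.952.

1.952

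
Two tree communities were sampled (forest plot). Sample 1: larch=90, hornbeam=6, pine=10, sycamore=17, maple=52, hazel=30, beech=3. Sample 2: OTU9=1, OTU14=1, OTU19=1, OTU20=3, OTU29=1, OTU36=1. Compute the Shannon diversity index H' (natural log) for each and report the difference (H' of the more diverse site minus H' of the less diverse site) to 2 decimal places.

0.17

Sample 1: N=208, proportions 0.43269, 0.02885, 0.04808, 0.08173, 0.25, 0.14423, 0.01442, giving H' = 1.50234 (working shown to 5 dp, full precision carried).
Sample 2: N=8, proportions 0.125, 0.125, 0.125, 0.375, 0.125, 0.125, giving H' = 1.66746.
Difference = |1.50234 − 1.66746| = 0.16512, i.e. 0.17 to 2 decimal places.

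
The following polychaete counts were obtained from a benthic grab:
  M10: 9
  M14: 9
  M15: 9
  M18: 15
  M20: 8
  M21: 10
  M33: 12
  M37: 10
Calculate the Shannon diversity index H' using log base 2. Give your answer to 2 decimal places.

Total N = 9+9+9+15+8+10+12+10 = 82, so the proportions are 0.1098, 0.1098, 0.1098, 0.1829, 0.0976, 0.122, 0.1463, 0.122 (working shown to 4 dp, full precision carried).
Each pᵢ log₂ pᵢ term: 0.1098×(-3.1876)=-0.3499, 0.1098×(-3.1876)=-0.3499, 0.1098×(-3.1876)=-0.3499, 0.1829×(-2.4507)=-0.4483, 0.0976×(-3.3576)=-0.3276, 0.122×(-3.0356)=-0.3702, 0.1463×(-2.7726)=-0.4057, 0.122×(-3.0356)=-0.3702.
Sum = -2.9716, so H' = 2.97.

2.97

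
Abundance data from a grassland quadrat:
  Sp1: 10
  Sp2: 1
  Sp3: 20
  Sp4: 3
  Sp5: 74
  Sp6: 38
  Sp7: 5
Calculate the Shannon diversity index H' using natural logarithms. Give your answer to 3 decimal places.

1.368

Total N = 10+1+20+3+74+38+5 = 151, so the proportions are 0.06623, 0.00662, 0.13245, 0.01987, 0.49007, 0.25166, 0.03311 (working shown to 5 dp, full precision carried).
Each pᵢ ln pᵢ term: 0.06623×(-2.71469)=-0.17978, 0.00662×(-5.01728)=-0.03323, 0.13245×(-2.02155)=-0.26775, 0.01987×(-3.91867)=-0.07785, 0.49007×(-0.71321)=-0.34952, 0.25166×(-1.37969)=-0.34721, 0.03311×(-3.40784)=-0.11284.
Sum = -1.36819, so H' = 1.368.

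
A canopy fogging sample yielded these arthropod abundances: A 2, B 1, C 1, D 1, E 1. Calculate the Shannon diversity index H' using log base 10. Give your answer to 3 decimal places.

Total N = 2+1+1+1+1 = 6, so the proportions are 0.33333, 0.16667, 0.16667, 0.16667, 0.16667 (working shown to 5 dp, full precision carried).
Each pᵢ log₁₀ pᵢ term: 0.33333×(-0.47712)=-0.15904, 0.16667×(-0.77815)=-0.12969, 0.16667×(-0.77815)=-0.12969, 0.16667×(-0.77815)=-0.12969, 0.16667×(-0.77815)=-0.12969.
Sum = -0.67781, so H' = 0.678.

0.678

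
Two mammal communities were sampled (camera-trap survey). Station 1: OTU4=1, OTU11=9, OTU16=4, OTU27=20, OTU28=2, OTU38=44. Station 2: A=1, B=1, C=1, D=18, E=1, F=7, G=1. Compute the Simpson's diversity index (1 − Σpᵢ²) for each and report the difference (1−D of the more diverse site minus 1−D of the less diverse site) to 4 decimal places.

Station 1: N=80, proportions 0.0125, 0.1125, 0.05, 0.25, 0.025, 0.55, giving 1−D = 0.619062 (working shown to 6 dp, full precision carried).
Station 2: N=30, proportions 0.033333, 0.033333, 0.033333, 0.6, 0.033333, 0.233333, 0.033333, giving 1−D = 0.580000.
Difference = |0.619062 − 0.580000| = 0.039062, i.e. 0.0391 to 4 decimal places.

0.0391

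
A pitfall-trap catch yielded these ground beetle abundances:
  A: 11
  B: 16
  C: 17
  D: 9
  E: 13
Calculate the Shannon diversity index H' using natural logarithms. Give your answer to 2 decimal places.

1.58

Total N = 11+16+17+9+13 = 66, so the proportions are 0.1667, 0.2424, 0.2576, 0.1364, 0.197 (working shown to 4 dp, full precision carried).
Each pᵢ ln pᵢ term: 0.1667×(-1.7918)=-0.2986, 0.2424×(-1.4171)=-0.3435, 0.2576×(-1.3564)=-0.3494, 0.1364×(-1.9924)=-0.2717, 0.197×(-1.6247)=-0.3200.
Sum = -1.5833, so H' = 1.58.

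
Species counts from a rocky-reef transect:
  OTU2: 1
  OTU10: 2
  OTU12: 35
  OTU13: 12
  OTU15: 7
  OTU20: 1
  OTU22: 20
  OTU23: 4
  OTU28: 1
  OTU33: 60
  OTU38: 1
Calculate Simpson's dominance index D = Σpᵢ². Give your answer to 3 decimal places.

Total N = 1+2+35+12+7+1+20+4+1+60+1 = 144, so the proportions are 0.00694, 0.01389, 0.24306, 0.08333, 0.04861, 0.00694, 0.13889, 0.02778, 0.00694, 0.41667, 0.00694 (working shown to 5 dp, full precision carried).
D = 0.00694² + 0.01389² + 0.24306² + 0.08333² + 0.04861² + 0.00694² + 0.13889² + 0.02778² + 0.00694² + 0.41667² + 0.00694² = 0.00005 + 0.00019 + 0.05908 + 0.00694 + 0.00236 + 0.00005 + 0.01929 + 0.00077 + 0.00005 + 0.17361 + 0.00005 = 0.26244.
To 3 decimal places, D = 0.262.

0.262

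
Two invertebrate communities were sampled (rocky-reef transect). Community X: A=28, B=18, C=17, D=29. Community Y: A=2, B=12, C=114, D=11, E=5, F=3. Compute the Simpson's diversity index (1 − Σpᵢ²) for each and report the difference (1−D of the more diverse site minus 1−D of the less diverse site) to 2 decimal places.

Community X: N=92, proportions 0.3043, 0.1957, 0.1848, 0.3152, giving 1−D = 0.7356 (working shown to 4 dp, full precision carried).
Community Y: N=147, proportions 0.0136, 0.0816, 0.7755, 0.0748, 0.034, 0.0204, giving 1−D = 0.3846.
Difference = |0.7356 − 0.3846| = 0.3510, i.e. 0.35 to 2 decimal places.

0.35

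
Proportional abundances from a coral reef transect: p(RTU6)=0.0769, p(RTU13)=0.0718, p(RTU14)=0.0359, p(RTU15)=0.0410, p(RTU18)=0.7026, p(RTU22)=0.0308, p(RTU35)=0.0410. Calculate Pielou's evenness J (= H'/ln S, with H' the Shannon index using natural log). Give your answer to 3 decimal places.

0.577

H' = −Σ pᵢ ln pᵢ = −((-0.19727) + (-0.18911) + (-0.11944) + (-0.13096) + (-0.24799) + (-0.10719) + (-0.13096)) = 1.12293 (working shown to 5 dp, full precision carried).
With S = 7 species, ln S = 1.94591, so J = 1.12293/1.94591 = 0.57707, i.e. 0.577 to 3 decimal places.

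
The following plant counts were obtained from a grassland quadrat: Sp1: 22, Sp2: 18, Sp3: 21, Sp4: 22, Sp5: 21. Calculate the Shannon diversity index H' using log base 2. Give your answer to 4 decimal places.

2.3182

Total N = 22+18+21+22+21 = 104, so the proportions are 0.211538, 0.173077, 0.201923, 0.211538, 0.201923 (working shown to 6 dp, full precision carried).
Each pᵢ log₂ pᵢ term: 0.211538×(-2.241008)=-0.474059, 0.173077×(-2.530515)=-0.437974, 0.201923×(-2.308122)=-0.466063, 0.211538×(-2.241008)=-0.474059, 0.201923×(-2.308122)=-0.466063.
Sum = -2.318219, so H' = 2.3182.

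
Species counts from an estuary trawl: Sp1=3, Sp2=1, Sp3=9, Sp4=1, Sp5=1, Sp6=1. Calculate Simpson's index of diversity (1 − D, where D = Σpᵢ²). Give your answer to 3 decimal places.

0.633

Total N = 3+1+9+1+1+1 = 16, so the proportions are 0.1875, 0.0625, 0.5625, 0.0625, 0.0625, 0.0625 (working shown to 5 dp, full precision carried).
D = 0.1875² + 0.0625² + 0.5625² + 0.0625² + 0.0625² + 0.0625² = 0.03516 + 0.00391 + 0.31641 + 0.00391 + 0.00391 + 0.00391 = 0.36719.
So 1 − D = 0.63281, i.e. 0.633 to 3 decimal places.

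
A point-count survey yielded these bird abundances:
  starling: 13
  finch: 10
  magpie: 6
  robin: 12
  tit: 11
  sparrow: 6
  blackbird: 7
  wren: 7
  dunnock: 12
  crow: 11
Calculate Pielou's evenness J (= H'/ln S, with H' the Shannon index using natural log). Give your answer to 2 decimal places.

Total N = 13+10+6+12+11+6+7+7+12+11 = 95, so the proportions are 0.1368, 0.1053, 0.0632, 0.1263, 0.1158, 0.0632, 0.0737, 0.0737, 0.1263, 0.1158 (working shown to 4 dp, full precision carried).
H' = −Σ pᵢ ln pᵢ = −((-0.2722) + (-0.2370) + (-0.1744) + (-0.2613) + (-0.2496) + (-0.1744) + (-0.1922) + (-0.1922) + (-0.2613) + (-0.2496)) = 2.2643.
With S = 10 species, ln S = 2.3026, so J = 2.2643/2.3026 = 0.9834, i.e. 0.98 to 2 decimal places.

0.98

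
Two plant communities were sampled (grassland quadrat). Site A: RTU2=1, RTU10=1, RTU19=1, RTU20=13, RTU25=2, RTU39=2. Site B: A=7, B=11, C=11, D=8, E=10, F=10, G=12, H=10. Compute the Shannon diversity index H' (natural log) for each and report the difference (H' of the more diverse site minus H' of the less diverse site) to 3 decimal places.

Site A: N=20, proportions 0.05, 0.05, 0.05, 0.65, 0.1, 0.1, giving H' = 1.18989 (working shown to 5 dp, full precision carried).
Site B: N=79, proportions 0.08861, 0.13924, 0.13924, 0.10127, 0.12658, 0.12658, 0.1519, 0.12658, giving H' = 2.06683.
Difference = |1.18989 − 2.06683| = 0.87694, i.e. 0.877 to 3 decimal places.

0.877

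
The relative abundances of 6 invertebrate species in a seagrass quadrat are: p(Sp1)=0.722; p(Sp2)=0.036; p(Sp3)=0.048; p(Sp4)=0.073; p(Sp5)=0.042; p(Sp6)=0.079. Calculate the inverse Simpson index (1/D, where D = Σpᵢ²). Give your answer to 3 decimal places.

1.858

D = 0.722² + 0.036² + 0.048² + 0.073² + 0.042² + 0.079² = 0.521284 + 0.001296 + 0.002304 + 0.005329 + 0.001764 + 0.006241 = 0.538218 (working shown to 6 dp, full precision carried).
So 1/D = 1.85798, i.e. 1.858 to 3 decimal places.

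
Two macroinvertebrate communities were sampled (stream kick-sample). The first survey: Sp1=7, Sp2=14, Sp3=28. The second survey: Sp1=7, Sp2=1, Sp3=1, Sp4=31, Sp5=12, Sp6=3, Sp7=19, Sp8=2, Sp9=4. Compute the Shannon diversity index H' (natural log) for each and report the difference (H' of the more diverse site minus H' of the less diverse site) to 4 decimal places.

The first survey: N=49, proportions 0.142857, 0.285714, 0.571429, giving H' = 0.955700 (working shown to 6 dp, full precision carried).
The second survey: N=80, proportions 0.0875, 0.0125, 0.0125, 0.3875, 0.15, 0.0375, 0.2375, 0.025, 0.05, giving H' = 1.681208.
Difference = |0.955700 − 1.681208| = 0.725508, i.e. 0.7255 to 4 decimal places.

0.7255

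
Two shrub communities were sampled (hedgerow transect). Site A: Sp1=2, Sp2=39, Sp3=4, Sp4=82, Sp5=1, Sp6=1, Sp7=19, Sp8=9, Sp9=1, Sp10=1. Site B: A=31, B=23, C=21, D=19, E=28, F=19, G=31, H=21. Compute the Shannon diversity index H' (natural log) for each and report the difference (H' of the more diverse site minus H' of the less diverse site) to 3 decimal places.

Site A: N=159, proportions 0.01258, 0.24528, 0.02516, 0.51572, 0.00629, 0.00629, 0.1195, 0.0566, 0.00629, 0.00629, giving H' = 1.37783 (working shown to 5 dp, full precision carried).
Site B: N=193, proportions 0.16062, 0.11917, 0.10881, 0.09845, 0.14508, 0.09845, 0.16062, 0.10881, giving H' = 2.06018.
Difference = |1.37783 − 2.06018| = 0.68235, i.e. 0.682 to 3 decimal places.

0.682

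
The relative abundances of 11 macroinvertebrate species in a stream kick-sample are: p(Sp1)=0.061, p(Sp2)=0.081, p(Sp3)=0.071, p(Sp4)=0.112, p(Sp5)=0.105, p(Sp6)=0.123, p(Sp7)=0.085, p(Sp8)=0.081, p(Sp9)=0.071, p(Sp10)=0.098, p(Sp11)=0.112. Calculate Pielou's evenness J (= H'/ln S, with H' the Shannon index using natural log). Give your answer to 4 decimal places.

0.9906

H' = −Σ pᵢ ln pᵢ = −((-0.170610) + (-0.203578) + (-0.187800) + (-0.245197) + (-0.236648) + (-0.257755) + (-0.209534) + (-0.203578) + (-0.187800) + (-0.227633) + (-0.245197)) = 2.375330 (working shown to 6 dp, full precision carried).
With S = 11 species, ln S = 2.397895, so J = 2.375330/2.397895 = 0.990590, i.e. 0.9906 to 4 decimal places.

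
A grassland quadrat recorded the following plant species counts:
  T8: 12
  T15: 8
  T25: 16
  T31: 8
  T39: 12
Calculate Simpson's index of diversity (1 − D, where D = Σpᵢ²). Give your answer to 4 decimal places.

0.7857

Total N = 12+8+16+8+12 = 56, so the proportions are 0.214286, 0.142857, 0.285714, 0.142857, 0.214286 (working shown to 6 dp, full precision carried).
D = 0.214286² + 0.142857² + 0.285714² + 0.142857² + 0.214286² = 0.045918 + 0.020408 + 0.081633 + 0.020408 + 0.045918 = 0.214286.
So 1 − D = 0.785714, i.e. 0.7857 to 4 decimal places.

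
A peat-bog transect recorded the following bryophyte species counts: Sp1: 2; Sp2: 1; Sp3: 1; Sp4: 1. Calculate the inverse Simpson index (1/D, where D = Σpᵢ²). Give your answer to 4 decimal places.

Total N = 2+1+1+1 = 5, so the proportions are 0.4, 0.2, 0.2, 0.2 (working shown to 8 dp, full precision carried).
D = 0.4² + 0.2² + 0.2² + 0.2² = 0.16000000 + 0.04000000 + 0.04000000 + 0.04000000 = 0.28000000.
So 1/D = 3.571429, i.e. 3.5714 to 4 decimal places.

3.5714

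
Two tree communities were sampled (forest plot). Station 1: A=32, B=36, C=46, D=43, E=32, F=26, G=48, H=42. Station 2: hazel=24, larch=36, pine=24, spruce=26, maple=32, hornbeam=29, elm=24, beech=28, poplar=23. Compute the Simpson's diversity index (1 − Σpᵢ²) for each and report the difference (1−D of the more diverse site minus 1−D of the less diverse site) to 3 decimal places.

Station 1: N=305, proportions 0.10492, 0.11803, 0.15082, 0.14098, 0.10492, 0.08525, 0.15738, 0.1377, giving 1−D = 0.87043 (working shown to 5 dp, full precision carried).
Station 2: N=246, proportions 0.09756, 0.14634, 0.09756, 0.10569, 0.13008, 0.11789, 0.09756, 0.11382, 0.0935, giving 1−D = 0.88634.
Difference = |0.87043 − 0.88634| = 0.01591, i.e. 0.016 to 3 decimal places.

0.016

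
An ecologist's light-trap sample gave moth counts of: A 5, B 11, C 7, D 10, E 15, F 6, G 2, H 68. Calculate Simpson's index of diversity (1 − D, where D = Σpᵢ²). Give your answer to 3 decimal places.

0.663

Total N = 5+11+7+10+15+6+2+68 = 124, so the proportions are 0.04032, 0.08871, 0.05645, 0.08065, 0.12097, 0.04839, 0.01613, 0.54839 (working shown to 5 dp, full precision carried).
D = 0.04032² + 0.08871² + 0.05645² + 0.08065² + 0.12097² + 0.04839² + 0.01613² + 0.54839² = 0.00163 + 0.00787 + 0.00319 + 0.00650 + 0.01463 + 0.00234 + 0.00026 + 0.30073 = 0.33715.
So 1 − D = 0.66285, i.e. 0.663 to 3 decimal places.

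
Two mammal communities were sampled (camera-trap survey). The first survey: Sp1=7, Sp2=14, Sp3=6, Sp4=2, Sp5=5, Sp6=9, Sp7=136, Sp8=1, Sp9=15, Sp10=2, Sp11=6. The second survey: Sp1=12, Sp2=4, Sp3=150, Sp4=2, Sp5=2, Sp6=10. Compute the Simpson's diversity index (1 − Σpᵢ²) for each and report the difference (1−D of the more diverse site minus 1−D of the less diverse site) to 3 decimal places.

The first survey: N=203, proportions 0.03448, 0.06897, 0.02956, 0.00985, 0.02463, 0.04433, 0.66995, 0.00493, 0.07389, 0.00985, 0.02956, giving 1−D = 0.53522 (working shown to 5 dp, full precision carried).
The second survey: N=180, proportions 0.06667, 0.02222, 0.83333, 0.01111, 0.01111, 0.05556, giving 1−D = 0.29728.
Difference = |0.53522 − 0.29728| = 0.23794, i.e. 0.238 to 3 decimal places.

0.238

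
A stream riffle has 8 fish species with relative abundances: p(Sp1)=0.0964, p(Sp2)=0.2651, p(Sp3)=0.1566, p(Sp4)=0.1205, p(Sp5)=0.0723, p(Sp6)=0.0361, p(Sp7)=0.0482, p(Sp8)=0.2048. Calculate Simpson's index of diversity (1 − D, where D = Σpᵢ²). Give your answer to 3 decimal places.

D = 0.0964² + 0.2651² + 0.1566² + 0.1205² + 0.0723² + 0.0361² + 0.0482² + 0.2048² = 0.00929 + 0.07028 + 0.02452 + 0.01452 + 0.00523 + 0.00130 + 0.00232 + 0.04194 = 0.16941 (working shown to 5 dp, full precision carried).
So 1 − D = 0.83059, i.e. 0.831 to 3 decimal places.

0.831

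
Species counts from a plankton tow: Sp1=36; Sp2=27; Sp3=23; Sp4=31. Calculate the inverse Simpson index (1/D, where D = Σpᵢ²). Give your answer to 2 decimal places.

Total N = 36+27+23+31 = 117, so the proportions are 0.307692, 0.230769, 0.196581, 0.264957 (working shown to 6 dp, full precision carried).
D = 0.307692² + 0.230769² + 0.196581² + 0.264957² = 0.094675 + 0.053254 + 0.038644 + 0.070202 = 0.256776.
So 1/D = 3.8945, i.e. 3.89 to 2 decimal places.

3.89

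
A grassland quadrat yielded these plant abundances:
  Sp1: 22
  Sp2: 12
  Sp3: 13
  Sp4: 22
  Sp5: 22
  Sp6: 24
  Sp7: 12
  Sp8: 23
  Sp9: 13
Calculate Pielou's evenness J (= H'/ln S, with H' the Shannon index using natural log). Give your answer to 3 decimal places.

Total N = 22+12+13+22+22+24+12+23+13 = 163, so the proportions are 0.13497, 0.07362, 0.07975, 0.13497, 0.13497, 0.14724, 0.07362, 0.1411, 0.07975 (working shown to 5 dp, full precision carried).
H' = −Σ pᵢ ln pᵢ = −((-0.27030) + (-0.19206) + (-0.20168) + (-0.27030) + (-0.27030) + (-0.28207) + (-0.19206) + (-0.27632) + (-0.20168)) = 2.15679.
With S = 9 species, ln S = 2.19722, so J = 2.15679/2.19722 = 0.98160, i.e. 0.982 to 3 decimal places.

0.982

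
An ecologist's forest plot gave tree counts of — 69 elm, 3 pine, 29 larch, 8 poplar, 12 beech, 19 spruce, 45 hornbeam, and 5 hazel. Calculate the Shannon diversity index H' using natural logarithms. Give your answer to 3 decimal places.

Total N = 69+3+29+8+12+19+45+5 = 190, so the proportions are 0.36316, 0.01579, 0.15263, 0.04211, 0.06316, 0.1, 0.23684, 0.02632 (working shown to 5 dp, full precision carried).
Each pᵢ ln pᵢ term: 0.36316×(-1.01292)=-0.36785, 0.01579×(-4.14841)=-0.06550, 0.15263×(-1.87973)=-0.28691, 0.04211×(-3.16758)=-0.13337, 0.06316×(-2.76212)=-0.17445, 0.1×(-2.30259)=-0.23026, 0.23684×(-1.44036)=-0.34114, 0.02632×(-3.63759)=-0.09573.
Sum = -1.69520, so H' = 1.695.

1.695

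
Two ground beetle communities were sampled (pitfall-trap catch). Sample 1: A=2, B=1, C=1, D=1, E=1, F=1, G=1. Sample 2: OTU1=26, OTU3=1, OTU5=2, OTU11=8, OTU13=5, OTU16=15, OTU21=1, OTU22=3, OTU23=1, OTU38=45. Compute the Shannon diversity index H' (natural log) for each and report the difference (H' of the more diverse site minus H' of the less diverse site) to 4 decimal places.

Sample 1: N=8, proportions 0.25, 0.125, 0.125, 0.125, 0.125, 0.125, 0.125, giving H' = 1.906155 (working shown to 6 dp, full precision carried).
Sample 2: N=107, proportions 0.242991, 0.009346, 0.018692, 0.074766, 0.046729, 0.140187, 0.009346, 0.028037, 0.009346, 0.420561, giving H' = 1.626138.
Difference = |1.906155 − 1.626138| = 0.280017, i.e. 0.2800 to 4 decimal places.

0.2800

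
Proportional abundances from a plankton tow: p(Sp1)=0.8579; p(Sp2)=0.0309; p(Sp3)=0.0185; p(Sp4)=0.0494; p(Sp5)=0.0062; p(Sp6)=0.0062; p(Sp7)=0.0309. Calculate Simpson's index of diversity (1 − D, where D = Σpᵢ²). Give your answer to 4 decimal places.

0.2592

D = 0.8579² + 0.0309² + 0.0185² + 0.0494² + 0.0062² + 0.0062² + 0.0309² = 0.735992 + 0.000955 + 0.000342 + 0.002440 + 0.000038 + 0.000038 + 0.000955 = 0.740762 (working shown to 6 dp, full precision carried).
So 1 − D = 0.259238, i.e. 0.2592 to 4 decimal places.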